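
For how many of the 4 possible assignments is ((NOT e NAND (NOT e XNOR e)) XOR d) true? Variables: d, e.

Satisfying assignments: (0,0), (0,1)
Count: 2 out of 4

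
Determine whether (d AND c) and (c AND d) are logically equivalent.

Yes, they are equivalent — the two output columns agree on all 4 assignments:
d | c | Expression 1 | Expression 2
-----------------------------------
0 | 0 | 0 | 0
0 | 1 | 0 | 0
1 | 0 | 0 | 0
1 | 1 | 1 | 1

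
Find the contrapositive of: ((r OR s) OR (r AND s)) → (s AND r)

Contrapositive: NOT (s AND r) → NOT ((r OR s) OR (r AND s))
Note: A statement and its contrapositive are logically equivalent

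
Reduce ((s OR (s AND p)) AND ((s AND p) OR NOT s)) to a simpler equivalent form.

By distribution ((E OR v) AND (E OR NOT v) = E):
= (s AND p)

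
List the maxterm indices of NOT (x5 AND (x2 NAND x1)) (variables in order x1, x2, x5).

ΠM(1, 3, 5) = (x1 OR x2 OR NOT x5) AND (x1 OR NOT x2 OR NOT x5) AND (NOT x1 OR x2 OR NOT x5)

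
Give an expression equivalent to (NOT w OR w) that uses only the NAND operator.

(((w NAND w) NAND (w NAND w)) NAND (w NAND w))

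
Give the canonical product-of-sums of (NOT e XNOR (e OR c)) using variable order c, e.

ΠM(0, 1, 3) = (c OR e) AND (c OR NOT e) AND (NOT c OR NOT e)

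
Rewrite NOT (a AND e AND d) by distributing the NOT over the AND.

NOT a OR NOT e OR NOT d
De Morgan's: NOT(AND of terms) = OR of negations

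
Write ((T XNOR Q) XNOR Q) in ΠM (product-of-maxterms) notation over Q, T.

ΠM(0, 2) = (Q OR T) AND (NOT Q OR T)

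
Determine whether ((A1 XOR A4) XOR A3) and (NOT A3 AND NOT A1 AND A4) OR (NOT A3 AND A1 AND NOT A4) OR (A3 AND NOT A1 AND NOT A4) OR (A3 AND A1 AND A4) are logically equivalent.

Yes, they are equivalent — the two output columns agree on all 8 assignments:
A3 | A1 | A4 | Expression 1 | Expression 2
------------------------------------------
0 | 0 | 0 | 0 | 0
0 | 0 | 1 | 1 | 1
0 | 1 | 0 | 1 | 1
0 | 1 | 1 | 0 | 0
1 | 0 | 0 | 1 | 1
1 | 0 | 1 | 0 | 0
1 | 1 | 0 | 0 | 0
1 | 1 | 1 | 1 | 1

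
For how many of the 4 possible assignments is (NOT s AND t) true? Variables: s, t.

Satisfying assignments: (0,1)
Count: 1 out of 4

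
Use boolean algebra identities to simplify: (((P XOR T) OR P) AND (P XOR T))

By absorption (E AND (E OR v) = E):
= (P XOR T)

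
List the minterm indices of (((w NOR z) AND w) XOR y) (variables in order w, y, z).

Σm(2, 3, 6, 7) = (NOT w AND y AND NOT z) OR (NOT w AND y AND z) OR (w AND y AND NOT z) OR (w AND y AND z)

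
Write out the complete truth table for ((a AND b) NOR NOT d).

b | a | d | Output
------------------
0 | 0 | 0 | 0
0 | 0 | 1 | 1
0 | 1 | 0 | 0
0 | 1 | 1 | 1
1 | 0 | 0 | 0
1 | 0 | 1 | 1
1 | 1 | 0 | 0
1 | 1 | 1 | 0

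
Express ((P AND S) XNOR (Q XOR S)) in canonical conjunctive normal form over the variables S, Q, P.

(S OR NOT Q OR P) AND (S OR NOT Q OR NOT P) AND (NOT S OR Q OR P) AND (NOT S OR NOT Q OR NOT P)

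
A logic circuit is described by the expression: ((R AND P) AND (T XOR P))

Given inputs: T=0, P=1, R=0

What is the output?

Substituting: ((0 AND 1) AND (0 XOR 1))
= 0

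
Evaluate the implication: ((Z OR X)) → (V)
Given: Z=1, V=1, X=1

Antecedent ((Z OR X)) = 1; consequent (V) = 1.
1 → 1 = 1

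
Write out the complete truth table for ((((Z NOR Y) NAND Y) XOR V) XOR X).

Y | Z | V | X | Output
----------------------
0 | 0 | 0 | 0 | 1
0 | 0 | 0 | 1 | 0
0 | 0 | 1 | 0 | 0
0 | 0 | 1 | 1 | 1
0 | 1 | 0 | 0 | 1
0 | 1 | 0 | 1 | 0
0 | 1 | 1 | 0 | 0
0 | 1 | 1 | 1 | 1
1 | 0 | 0 | 0 | 1
1 | 0 | 0 | 1 | 0
1 | 0 | 1 | 0 | 0
1 | 0 | 1 | 1 | 1
1 | 1 | 0 | 0 | 1
1 | 1 | 0 | 1 | 0
1 | 1 | 1 | 0 | 0
1 | 1 | 1 | 1 | 1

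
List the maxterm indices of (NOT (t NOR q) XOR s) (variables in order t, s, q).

ΠM(0, 3, 6, 7) = (t OR s OR q) AND (t OR NOT s OR NOT q) AND (NOT t OR NOT s OR q) AND (NOT t OR NOT s OR NOT q)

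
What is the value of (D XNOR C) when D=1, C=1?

Substituting: (1 XNOR 1)
= 1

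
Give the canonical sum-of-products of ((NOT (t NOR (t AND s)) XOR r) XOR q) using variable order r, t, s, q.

Σm(1, 3, 4, 6, 8, 10, 13, 15) = (NOT r AND NOT t AND NOT s AND q) OR (NOT r AND NOT t AND s AND q) OR (NOT r AND t AND NOT s AND NOT q) OR (NOT r AND t AND s AND NOT q) OR (r AND NOT t AND NOT s AND NOT q) OR (r AND NOT t AND s AND NOT q) OR (r AND t AND NOT s AND q) OR (r AND t AND s AND q)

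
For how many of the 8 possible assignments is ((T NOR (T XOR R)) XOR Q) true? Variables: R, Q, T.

Satisfying assignments: (0,0,0), (0,1,1), (1,1,0), (1,1,1)
Count: 4 out of 8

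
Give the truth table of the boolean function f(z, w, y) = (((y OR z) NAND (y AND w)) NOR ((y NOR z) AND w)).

z | w | y | Output
------------------
0 | 0 | 0 | 0
0 | 0 | 1 | 0
0 | 1 | 0 | 0
0 | 1 | 1 | 1
1 | 0 | 0 | 0
1 | 0 | 1 | 0
1 | 1 | 0 | 0
1 | 1 | 1 | 1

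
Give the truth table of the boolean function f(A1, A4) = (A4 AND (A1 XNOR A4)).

A1 | A4 | Output
----------------
0 | 0 | 0
0 | 1 | 0
1 | 0 | 0
1 | 1 | 1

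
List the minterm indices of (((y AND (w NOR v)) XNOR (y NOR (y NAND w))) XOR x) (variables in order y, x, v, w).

Σm(0, 1, 2, 3, 9, 10, 11, 12) = (NOT y AND NOT x AND NOT v AND NOT w) OR (NOT y AND NOT x AND NOT v AND w) OR (NOT y AND NOT x AND v AND NOT w) OR (NOT y AND NOT x AND v AND w) OR (y AND NOT x AND NOT v AND w) OR (y AND NOT x AND v AND NOT w) OR (y AND NOT x AND v AND w) OR (y AND x AND NOT v AND NOT w)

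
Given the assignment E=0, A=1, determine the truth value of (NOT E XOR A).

Substituting: (NOT 0 XOR 1)
= 0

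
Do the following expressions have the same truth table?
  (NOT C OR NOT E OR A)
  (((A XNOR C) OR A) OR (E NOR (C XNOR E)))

Yes, they are equivalent — the two output columns agree on all 8 assignments:
C | E | A | Expression 1 | Expression 2
---------------------------------------
0 | 0 | 0 | 1 | 1
0 | 0 | 1 | 1 | 1
0 | 1 | 0 | 1 | 1
0 | 1 | 1 | 1 | 1
1 | 0 | 0 | 1 | 1
1 | 0 | 1 | 1 | 1
1 | 1 | 0 | 0 | 0
1 | 1 | 1 | 1 | 1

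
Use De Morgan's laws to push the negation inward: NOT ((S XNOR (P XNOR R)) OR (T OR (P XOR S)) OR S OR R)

NOT (S XNOR (P XNOR R)) AND NOT (T OR (P XOR S)) AND NOT S AND NOT R
De Morgan's: NOT(OR of terms) = AND of negations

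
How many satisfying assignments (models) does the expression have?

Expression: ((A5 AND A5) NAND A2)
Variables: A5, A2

Satisfying assignments: (0,0), (0,1), (1,0)
Count: 3 out of 4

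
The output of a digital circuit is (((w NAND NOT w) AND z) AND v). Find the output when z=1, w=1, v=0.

Substituting: (((1 NAND NOT 1) AND 1) AND 0)
= 0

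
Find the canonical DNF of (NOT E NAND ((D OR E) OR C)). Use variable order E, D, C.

(NOT E AND NOT D AND NOT C) OR (E AND NOT D AND NOT C) OR (E AND NOT D AND C) OR (E AND D AND NOT C) OR (E AND D AND C)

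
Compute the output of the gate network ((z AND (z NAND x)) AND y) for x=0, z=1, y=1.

Substituting: ((1 AND (1 NAND 0)) AND 1)
= 1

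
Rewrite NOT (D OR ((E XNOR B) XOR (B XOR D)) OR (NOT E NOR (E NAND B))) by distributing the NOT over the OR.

NOT D AND NOT ((E XNOR B) XOR (B XOR D)) AND NOT (NOT E NOR (E NAND B))
De Morgan's: NOT(OR of terms) = AND of negations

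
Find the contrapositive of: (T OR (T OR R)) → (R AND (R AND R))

Contrapositive: NOT (R AND (R AND R)) → NOT (T OR (T OR R))
Note: A statement and its contrapositive are logically equivalent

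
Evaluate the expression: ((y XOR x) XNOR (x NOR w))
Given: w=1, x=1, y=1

Substituting: ((1 XOR 1) XNOR (1 NOR 1))
= 1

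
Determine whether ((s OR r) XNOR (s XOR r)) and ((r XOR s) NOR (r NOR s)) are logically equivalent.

No. Counterexample: with s=0, r=0, Expression 1 = 1 but Expression 2 = 0.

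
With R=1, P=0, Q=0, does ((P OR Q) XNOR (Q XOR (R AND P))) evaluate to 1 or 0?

Substituting: ((0 OR 0) XNOR (0 XOR (1 AND 0)))
= 1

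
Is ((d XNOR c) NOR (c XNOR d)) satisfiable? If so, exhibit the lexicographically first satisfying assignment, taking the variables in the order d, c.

d=0, c=1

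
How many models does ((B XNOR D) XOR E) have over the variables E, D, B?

Satisfying assignments: (0,0,0), (0,1,1), (1,0,1), (1,1,0)
Count: 4 out of 8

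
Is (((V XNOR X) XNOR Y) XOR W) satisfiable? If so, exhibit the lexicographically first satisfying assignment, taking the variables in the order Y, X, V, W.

Y=0, X=0, V=0, W=1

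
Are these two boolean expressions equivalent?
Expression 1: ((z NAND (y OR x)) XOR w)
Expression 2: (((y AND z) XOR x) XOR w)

No. Counterexample: with x=0, w=0, y=0, z=0, Expression 1 = 1 but Expression 2 = 0.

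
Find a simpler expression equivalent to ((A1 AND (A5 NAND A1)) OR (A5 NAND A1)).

By absorption (E OR (E AND v) = E):
= (A5 NAND A1)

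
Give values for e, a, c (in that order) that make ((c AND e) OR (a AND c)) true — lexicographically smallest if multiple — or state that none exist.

e=0, a=1, c=1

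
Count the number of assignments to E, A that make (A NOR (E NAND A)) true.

No assignment satisfies the expression.
Count: 0 out of 4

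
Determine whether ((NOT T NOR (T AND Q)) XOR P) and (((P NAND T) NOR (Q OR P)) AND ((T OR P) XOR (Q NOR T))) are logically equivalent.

No. Counterexample: with T=0, Q=0, P=1, Expression 1 = 1 but Expression 2 = 0.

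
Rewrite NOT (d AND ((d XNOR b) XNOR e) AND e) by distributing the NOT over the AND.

NOT d OR NOT ((d XNOR b) XNOR e) OR NOT e
De Morgan's: NOT(AND of terms) = OR of negations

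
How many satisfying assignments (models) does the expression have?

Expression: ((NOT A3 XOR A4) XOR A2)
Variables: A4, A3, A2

Satisfying assignments: (0,0,0), (0,1,1), (1,0,1), (1,1,0)
Count: 4 out of 8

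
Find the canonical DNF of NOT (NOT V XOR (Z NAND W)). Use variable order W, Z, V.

(NOT W AND NOT Z AND NOT V) OR (NOT W AND Z AND NOT V) OR (W AND NOT Z AND NOT V) OR (W AND Z AND V)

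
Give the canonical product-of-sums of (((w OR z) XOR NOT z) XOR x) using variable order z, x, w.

ΠM(1, 2, 6, 7) = (z OR x OR NOT w) AND (z OR NOT x OR w) AND (NOT z OR NOT x OR w) AND (NOT z OR NOT x OR NOT w)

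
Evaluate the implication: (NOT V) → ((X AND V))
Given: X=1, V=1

Antecedent (NOT V) = 0; consequent ((X AND V)) = 1.
0 → 1 = 1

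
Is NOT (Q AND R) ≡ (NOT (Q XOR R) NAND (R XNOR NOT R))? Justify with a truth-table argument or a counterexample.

No. Counterexample: with Q=1, R=1, Expression 1 = 0 but Expression 2 = 1.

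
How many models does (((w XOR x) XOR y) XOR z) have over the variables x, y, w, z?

Satisfying assignments: (0,0,0,1), (0,0,1,0), (0,1,0,0), (0,1,1,1), (1,0,0,0), (1,0,1,1), (1,1,0,1), (1,1,1,0)
Count: 8 out of 16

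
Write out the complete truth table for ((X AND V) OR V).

X | V | Output
--------------
0 | 0 | 0
0 | 1 | 1
1 | 0 | 0
1 | 1 | 1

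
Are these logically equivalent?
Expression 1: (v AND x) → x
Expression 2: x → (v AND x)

No, Converse is not equivalent to original (counterexample: x=1, v=0)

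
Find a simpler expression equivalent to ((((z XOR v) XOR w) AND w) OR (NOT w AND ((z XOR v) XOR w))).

By distribution ((E AND v) OR (E AND NOT v) = E):
= ((z XOR v) XOR w)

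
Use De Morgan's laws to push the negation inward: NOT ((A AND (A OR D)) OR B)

NOT (A AND (A OR D)) AND NOT B
De Morgan's: NOT(OR of terms) = AND of negations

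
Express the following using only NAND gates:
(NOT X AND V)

(((X NAND X) NAND V) NAND ((X NAND X) NAND V))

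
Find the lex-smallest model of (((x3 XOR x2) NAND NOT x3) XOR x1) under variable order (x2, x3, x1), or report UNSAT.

x2=0, x3=0, x1=0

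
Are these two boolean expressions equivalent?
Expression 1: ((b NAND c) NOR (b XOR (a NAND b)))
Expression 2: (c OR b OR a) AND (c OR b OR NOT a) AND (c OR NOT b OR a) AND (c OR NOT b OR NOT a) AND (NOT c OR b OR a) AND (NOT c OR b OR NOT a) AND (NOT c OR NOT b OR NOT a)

Yes, they are equivalent — the two output columns agree on all 8 assignments:
c | b | a | Expression 1 | Expression 2
---------------------------------------
0 | 0 | 0 | 0 | 0
0 | 0 | 1 | 0 | 0
0 | 1 | 0 | 0 | 0
0 | 1 | 1 | 0 | 0
1 | 0 | 0 | 0 | 0
1 | 0 | 1 | 0 | 0
1 | 1 | 0 | 1 | 1
1 | 1 | 1 | 0 | 0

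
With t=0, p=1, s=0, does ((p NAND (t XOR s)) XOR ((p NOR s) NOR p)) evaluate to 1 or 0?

Substituting: ((1 NAND (0 XOR 0)) XOR ((1 NOR 0) NOR 1))
= 1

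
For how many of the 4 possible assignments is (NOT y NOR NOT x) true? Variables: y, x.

Satisfying assignments: (1,1)
Count: 1 out of 4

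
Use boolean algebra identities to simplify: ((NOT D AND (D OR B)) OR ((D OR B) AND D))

By distribution ((E AND v) OR (E AND NOT v) = E):
= (D OR B)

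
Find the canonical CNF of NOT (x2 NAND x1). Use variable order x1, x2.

(x1 OR x2) AND (x1 OR NOT x2) AND (NOT x1 OR x2)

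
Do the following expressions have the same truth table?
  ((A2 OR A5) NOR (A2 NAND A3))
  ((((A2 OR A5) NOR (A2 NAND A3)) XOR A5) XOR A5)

Yes, they are equivalent — the two output columns agree on all 8 assignments:
A3 | A2 | A5 | Expression 1 | Expression 2
------------------------------------------
0 | 0 | 0 | 0 | 0
0 | 0 | 1 | 0 | 0
0 | 1 | 0 | 0 | 0
0 | 1 | 1 | 0 | 0
1 | 0 | 0 | 0 | 0
1 | 0 | 1 | 0 | 0
1 | 1 | 0 | 0 | 0
1 | 1 | 1 | 0 | 0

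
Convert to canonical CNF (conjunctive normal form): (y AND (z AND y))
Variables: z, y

(z OR y) AND (z OR NOT y) AND (NOT z OR y)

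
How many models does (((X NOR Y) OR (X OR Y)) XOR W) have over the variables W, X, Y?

Satisfying assignments: (0,0,0), (0,0,1), (0,1,0), (0,1,1)
Count: 4 out of 8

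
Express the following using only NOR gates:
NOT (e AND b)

(((e NOR e) NOR (b NOR b)) NOR ((e NOR e) NOR (b NOR b)))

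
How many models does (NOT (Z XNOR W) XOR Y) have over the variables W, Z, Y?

Satisfying assignments: (0,0,1), (0,1,0), (1,0,0), (1,1,1)
Count: 4 out of 8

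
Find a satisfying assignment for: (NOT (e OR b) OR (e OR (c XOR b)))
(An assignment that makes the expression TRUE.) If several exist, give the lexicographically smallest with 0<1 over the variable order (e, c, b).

e=0, c=0, b=0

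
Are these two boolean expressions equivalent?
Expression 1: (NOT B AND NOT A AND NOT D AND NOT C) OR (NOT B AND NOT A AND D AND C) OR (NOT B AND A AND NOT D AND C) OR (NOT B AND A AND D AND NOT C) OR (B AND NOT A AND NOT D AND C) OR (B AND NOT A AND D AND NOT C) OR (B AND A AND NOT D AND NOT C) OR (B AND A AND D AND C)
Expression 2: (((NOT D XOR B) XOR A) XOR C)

Yes, they are equivalent — the two output columns agree on all 16 assignments:
B | A | D | C | Expression 1 | Expression 2
-------------------------------------------
0 | 0 | 0 | 0 | 1 | 1
0 | 0 | 0 | 1 | 0 | 0
0 | 0 | 1 | 0 | 0 | 0
0 | 0 | 1 | 1 | 1 | 1
0 | 1 | 0 | 0 | 0 | 0
0 | 1 | 0 | 1 | 1 | 1
0 | 1 | 1 | 0 | 1 | 1
0 | 1 | 1 | 1 | 0 | 0
1 | 0 | 0 | 0 | 0 | 0
1 | 0 | 0 | 1 | 1 | 1
1 | 0 | 1 | 0 | 1 | 1
1 | 0 | 1 | 1 | 0 | 0
1 | 1 | 0 | 0 | 1 | 1
1 | 1 | 0 | 1 | 0 | 0
1 | 1 | 1 | 0 | 0 | 0
1 | 1 | 1 | 1 | 1 | 1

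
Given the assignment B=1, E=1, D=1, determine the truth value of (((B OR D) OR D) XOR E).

Substituting: (((1 OR 1) OR 1) XOR 1)
= 0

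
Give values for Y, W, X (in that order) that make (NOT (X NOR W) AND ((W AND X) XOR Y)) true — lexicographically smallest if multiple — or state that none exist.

Y=0, W=1, X=1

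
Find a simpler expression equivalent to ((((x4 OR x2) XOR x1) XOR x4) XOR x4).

By XOR self-cancellation ((E XOR v) XOR v = E):
= ((x4 OR x2) XOR x1)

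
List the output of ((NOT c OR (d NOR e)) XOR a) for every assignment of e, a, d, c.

e | a | d | c | Output
----------------------
0 | 0 | 0 | 0 | 1
0 | 0 | 0 | 1 | 1
0 | 0 | 1 | 0 | 1
0 | 0 | 1 | 1 | 0
0 | 1 | 0 | 0 | 0
0 | 1 | 0 | 1 | 0
0 | 1 | 1 | 0 | 0
0 | 1 | 1 | 1 | 1
1 | 0 | 0 | 0 | 1
1 | 0 | 0 | 1 | 0
1 | 0 | 1 | 0 | 1
1 | 0 | 1 | 1 | 0
1 | 1 | 0 | 0 | 0
1 | 1 | 0 | 1 | 1
1 | 1 | 1 | 0 | 0
1 | 1 | 1 | 1 | 1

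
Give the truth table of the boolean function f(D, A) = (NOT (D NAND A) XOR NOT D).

D | A | Output
--------------
0 | 0 | 1
0 | 1 | 1
1 | 0 | 0
1 | 1 | 1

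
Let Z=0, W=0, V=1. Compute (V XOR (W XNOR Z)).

Substituting: (1 XOR (0 XNOR 0))
= 0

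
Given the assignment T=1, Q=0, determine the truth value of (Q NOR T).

Substituting: (0 NOR 1)
= 0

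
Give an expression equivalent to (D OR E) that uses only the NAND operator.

((D NAND D) NAND (E NAND E))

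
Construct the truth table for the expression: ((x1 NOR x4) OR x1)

x1 | x4 | Output
----------------
0 | 0 | 1
0 | 1 | 0
1 | 0 | 1
1 | 1 | 1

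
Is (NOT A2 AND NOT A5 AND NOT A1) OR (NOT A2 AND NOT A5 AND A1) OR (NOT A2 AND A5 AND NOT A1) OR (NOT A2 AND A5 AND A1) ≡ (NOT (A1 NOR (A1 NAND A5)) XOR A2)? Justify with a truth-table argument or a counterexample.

Yes, they are equivalent — the two output columns agree on all 8 assignments:
A2 | A5 | A1 | Expression 1 | Expression 2
------------------------------------------
0 | 0 | 0 | 1 | 1
0 | 0 | 1 | 1 | 1
0 | 1 | 0 | 1 | 1
0 | 1 | 1 | 1 | 1
1 | 0 | 0 | 0 | 0
1 | 0 | 1 | 0 | 0
1 | 1 | 0 | 0 | 0
1 | 1 | 1 | 0 | 0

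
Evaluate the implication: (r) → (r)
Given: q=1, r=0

Antecedent (r) = 0; consequent (r) = 0.
0 → 0 = 1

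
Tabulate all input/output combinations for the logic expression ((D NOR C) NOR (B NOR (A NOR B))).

D | A | C | B | Output
----------------------
0 | 0 | 0 | 0 | 0
0 | 0 | 0 | 1 | 0
0 | 0 | 1 | 0 | 1
0 | 0 | 1 | 1 | 1
0 | 1 | 0 | 0 | 0
0 | 1 | 0 | 1 | 0
0 | 1 | 1 | 0 | 0
0 | 1 | 1 | 1 | 1
1 | 0 | 0 | 0 | 1
1 | 0 | 0 | 1 | 1
1 | 0 | 1 | 0 | 1
1 | 0 | 1 | 1 | 1
1 | 1 | 0 | 0 | 0
1 | 1 | 0 | 1 | 1
1 | 1 | 1 | 0 | 0
1 | 1 | 1 | 1 | 1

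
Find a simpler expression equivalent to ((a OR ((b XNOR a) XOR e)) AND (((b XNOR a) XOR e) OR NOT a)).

By distribution ((E OR v) AND (E OR NOT v) = E):
= ((b XNOR a) XOR e)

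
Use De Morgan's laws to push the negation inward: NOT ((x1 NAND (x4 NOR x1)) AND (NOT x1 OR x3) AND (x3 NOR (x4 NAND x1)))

NOT (x1 NAND (x4 NOR x1)) OR NOT (NOT x1 OR x3) OR NOT (x3 NOR (x4 NAND x1))
De Morgan's: NOT(AND of terms) = OR of negations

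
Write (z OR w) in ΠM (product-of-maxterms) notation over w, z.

ΠM(0) = (w OR z)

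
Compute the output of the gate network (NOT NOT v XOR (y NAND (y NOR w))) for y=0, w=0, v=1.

Substituting: (NOT NOT 1 XOR (0 NAND (0 NOR 0)))
= 0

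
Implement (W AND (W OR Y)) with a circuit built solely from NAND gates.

((W NAND ((W NAND W) NAND (Y NAND Y))) NAND (W NAND ((W NAND W) NAND (Y NAND Y))))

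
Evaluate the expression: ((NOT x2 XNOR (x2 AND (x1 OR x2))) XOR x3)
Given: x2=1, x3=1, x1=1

Substituting: ((NOT 1 XNOR (1 AND (1 OR 1))) XOR 1)
= 1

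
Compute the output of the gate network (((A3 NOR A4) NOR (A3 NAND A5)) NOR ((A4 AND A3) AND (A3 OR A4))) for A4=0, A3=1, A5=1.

Substituting: (((1 NOR 0) NOR (1 NAND 1)) NOR ((0 AND 1) AND (1 OR 0)))
= 0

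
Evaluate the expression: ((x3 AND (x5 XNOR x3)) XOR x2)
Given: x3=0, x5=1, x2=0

Substituting: ((0 AND (1 XNOR 0)) XOR 0)
= 0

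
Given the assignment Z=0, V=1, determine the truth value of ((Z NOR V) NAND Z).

Substituting: ((0 NOR 1) NAND 0)
= 1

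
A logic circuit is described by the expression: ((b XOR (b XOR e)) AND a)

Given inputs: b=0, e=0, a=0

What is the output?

Substituting: ((0 XOR (0 XOR 0)) AND 0)
= 0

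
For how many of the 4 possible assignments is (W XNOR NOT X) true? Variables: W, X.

Satisfying assignments: (0,1), (1,0)
Count: 2 out of 4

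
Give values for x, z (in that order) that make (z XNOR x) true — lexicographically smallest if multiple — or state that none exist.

x=0, z=0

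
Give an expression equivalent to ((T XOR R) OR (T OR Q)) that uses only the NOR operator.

((((((T NOR R) NOR (T NOR R)) NOR ((T NOR R) NOR (T NOR R))) NOR ((((T NOR T) NOR (R NOR R)) NOR ((T NOR T) NOR (R NOR R))) NOR (((T NOR T) NOR (R NOR R)) NOR ((T NOR T) NOR (R NOR R))))) NOR ((T NOR Q) NOR (T NOR Q))) NOR (((((T NOR R) NOR (T NOR R)) NOR ((T NOR R) NOR (T NOR R))) NOR ((((T NOR T) NOR (R NOR R)) NOR ((T NOR T) NOR (R NOR R))) NOR (((T NOR T) NOR (R NOR R)) NOR ((T NOR T) NOR (R NOR R))))) NOR ((T NOR Q) NOR (T NOR Q))))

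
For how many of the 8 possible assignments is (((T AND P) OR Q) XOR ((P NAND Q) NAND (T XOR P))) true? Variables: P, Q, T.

Satisfying assignments: (0,0,0), (0,1,1)
Count: 2 out of 8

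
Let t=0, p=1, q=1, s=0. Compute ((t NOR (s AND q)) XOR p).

Substituting: ((0 NOR (0 AND 1)) XOR 1)
= 0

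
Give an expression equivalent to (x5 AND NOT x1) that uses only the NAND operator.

((x5 NAND (x1 NAND x1)) NAND (x5 NAND (x1 NAND x1)))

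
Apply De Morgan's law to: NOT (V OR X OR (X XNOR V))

NOT V AND NOT X AND NOT (X XNOR V)
De Morgan's: NOT(OR of terms) = AND of negations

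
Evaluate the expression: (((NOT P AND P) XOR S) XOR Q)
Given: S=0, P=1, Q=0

Substituting: (((NOT 1 AND 1) XOR 0) XOR 0)
= 0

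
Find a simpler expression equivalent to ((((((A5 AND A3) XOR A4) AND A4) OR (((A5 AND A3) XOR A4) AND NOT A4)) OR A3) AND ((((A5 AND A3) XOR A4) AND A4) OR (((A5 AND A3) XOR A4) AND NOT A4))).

By absorption (E AND (E OR v) = E) then distribution ((E AND v) OR (E AND NOT v) = E):
= ((A5 AND A3) XOR A4)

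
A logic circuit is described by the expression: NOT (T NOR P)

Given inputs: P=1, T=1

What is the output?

Substituting: NOT (1 NOR 1)
= 1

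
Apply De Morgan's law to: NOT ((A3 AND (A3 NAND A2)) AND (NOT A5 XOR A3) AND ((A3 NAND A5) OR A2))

NOT (A3 AND (A3 NAND A2)) OR NOT (NOT A5 XOR A3) OR NOT ((A3 NAND A5) OR A2)
De Morgan's: NOT(AND of terms) = OR of negations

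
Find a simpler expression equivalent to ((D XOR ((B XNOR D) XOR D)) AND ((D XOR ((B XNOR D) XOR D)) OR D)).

By absorption (E AND (E OR v) = E) then XOR self-cancellation ((E XOR v) XOR v = E):
= (B XNOR D)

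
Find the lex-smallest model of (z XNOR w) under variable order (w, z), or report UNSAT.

w=0, z=0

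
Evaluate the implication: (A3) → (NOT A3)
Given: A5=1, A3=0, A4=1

Antecedent (A3) = 0; consequent (NOT A3) = 1.
0 → 1 = 1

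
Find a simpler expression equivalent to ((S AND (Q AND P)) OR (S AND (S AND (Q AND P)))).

By absorption (E OR (E AND v) = E):
= (S AND (Q AND P))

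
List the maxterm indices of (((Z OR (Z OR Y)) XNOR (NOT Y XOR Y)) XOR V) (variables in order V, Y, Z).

ΠM(0, 5, 6, 7) = (V OR Y OR Z) AND (NOT V OR Y OR NOT Z) AND (NOT V OR NOT Y OR Z) AND (NOT V OR NOT Y OR NOT Z)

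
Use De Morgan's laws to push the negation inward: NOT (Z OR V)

NOT Z AND NOT V
De Morgan's: NOT(OR of terms) = AND of negations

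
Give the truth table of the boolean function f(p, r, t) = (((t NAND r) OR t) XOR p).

p | r | t | Output
------------------
0 | 0 | 0 | 1
0 | 0 | 1 | 1
0 | 1 | 0 | 1
0 | 1 | 1 | 1
1 | 0 | 0 | 0
1 | 0 | 1 | 0
1 | 1 | 0 | 0
1 | 1 | 1 | 0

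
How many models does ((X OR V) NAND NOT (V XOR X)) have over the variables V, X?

Satisfying assignments: (0,0), (0,1), (1,0)
Count: 3 out of 4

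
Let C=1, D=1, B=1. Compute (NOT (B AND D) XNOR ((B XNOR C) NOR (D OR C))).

Substituting: (NOT (1 AND 1) XNOR ((1 XNOR 1) NOR (1 OR 1)))
= 1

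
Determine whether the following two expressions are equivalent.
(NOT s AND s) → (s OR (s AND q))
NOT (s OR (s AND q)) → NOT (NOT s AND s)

Yes, Contrapositive is always equivalent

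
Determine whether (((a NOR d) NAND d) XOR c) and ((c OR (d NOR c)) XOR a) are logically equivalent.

No. Counterexample: with d=0, a=0, c=1, Expression 1 = 0 but Expression 2 = 1.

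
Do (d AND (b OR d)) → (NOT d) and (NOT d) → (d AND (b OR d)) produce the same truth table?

No, Converse is not equivalent to original (counterexample: d=0, a=0, b=0)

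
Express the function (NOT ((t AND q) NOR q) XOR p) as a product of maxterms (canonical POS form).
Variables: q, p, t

ΠM(0, 1, 6, 7) = (q OR p OR t) AND (q OR p OR NOT t) AND (NOT q OR NOT p OR t) AND (NOT q OR NOT p OR NOT t)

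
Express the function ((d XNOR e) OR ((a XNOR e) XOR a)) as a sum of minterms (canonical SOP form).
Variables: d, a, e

Σm(0, 2, 4, 5, 6, 7) = (NOT d AND NOT a AND NOT e) OR (NOT d AND a AND NOT e) OR (d AND NOT a AND NOT e) OR (d AND NOT a AND e) OR (d AND a AND NOT e) OR (d AND a AND e)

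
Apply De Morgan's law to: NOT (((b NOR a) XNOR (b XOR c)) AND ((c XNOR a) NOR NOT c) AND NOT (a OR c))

NOT ((b NOR a) XNOR (b XOR c)) OR NOT ((c XNOR a) NOR NOT c) OR (a OR c)
De Morgan's: NOT(AND of terms) = OR of negations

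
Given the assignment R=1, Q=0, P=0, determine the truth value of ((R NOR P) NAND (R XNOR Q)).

Substituting: ((1 NOR 0) NAND (1 XNOR 0))
= 1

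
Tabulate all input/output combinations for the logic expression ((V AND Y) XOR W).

W | Y | V | Output
------------------
0 | 0 | 0 | 0
0 | 0 | 1 | 0
0 | 1 | 0 | 0
0 | 1 | 1 | 1
1 | 0 | 0 | 1
1 | 0 | 1 | 1
1 | 1 | 0 | 1
1 | 1 | 1 | 0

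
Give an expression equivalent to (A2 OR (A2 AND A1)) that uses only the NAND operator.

((A2 NAND A2) NAND (((A2 NAND A1) NAND (A2 NAND A1)) NAND ((A2 NAND A1) NAND (A2 NAND A1))))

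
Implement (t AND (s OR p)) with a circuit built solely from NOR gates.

((t NOR t) NOR (((s NOR p) NOR (s NOR p)) NOR ((s NOR p) NOR (s NOR p))))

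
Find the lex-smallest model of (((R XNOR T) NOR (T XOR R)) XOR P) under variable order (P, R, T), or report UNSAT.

P=1, R=0, T=0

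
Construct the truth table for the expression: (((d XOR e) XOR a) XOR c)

a | c | e | d | Output
----------------------
0 | 0 | 0 | 0 | 0
0 | 0 | 0 | 1 | 1
0 | 0 | 1 | 0 | 1
0 | 0 | 1 | 1 | 0
0 | 1 | 0 | 0 | 1
0 | 1 | 0 | 1 | 0
0 | 1 | 1 | 0 | 0
0 | 1 | 1 | 1 | 1
1 | 0 | 0 | 0 | 1
1 | 0 | 0 | 1 | 0
1 | 0 | 1 | 0 | 0
1 | 0 | 1 | 1 | 1
1 | 1 | 0 | 0 | 0
1 | 1 | 0 | 1 | 1
1 | 1 | 1 | 0 | 1
1 | 1 | 1 | 1 | 0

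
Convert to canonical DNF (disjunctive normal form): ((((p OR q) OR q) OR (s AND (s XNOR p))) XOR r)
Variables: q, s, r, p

(NOT q AND NOT s AND NOT r AND p) OR (NOT q AND NOT s AND r AND NOT p) OR (NOT q AND s AND NOT r AND p) OR (NOT q AND s AND r AND NOT p) OR (q AND NOT s AND NOT r AND NOT p) OR (q AND NOT s AND NOT r AND p) OR (q AND s AND NOT r AND NOT p) OR (q AND s AND NOT r AND p)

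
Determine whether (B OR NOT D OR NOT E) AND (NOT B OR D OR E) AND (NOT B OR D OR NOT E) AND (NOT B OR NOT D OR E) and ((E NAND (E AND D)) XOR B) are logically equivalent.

Yes, they are equivalent — the two output columns agree on all 8 assignments:
B | D | E | Expression 1 | Expression 2
---------------------------------------
0 | 0 | 0 | 1 | 1
0 | 0 | 1 | 1 | 1
0 | 1 | 0 | 1 | 1
0 | 1 | 1 | 0 | 0
1 | 0 | 0 | 0 | 0
1 | 0 | 1 | 0 | 0
1 | 1 | 0 | 0 | 0
1 | 1 | 1 | 1 | 1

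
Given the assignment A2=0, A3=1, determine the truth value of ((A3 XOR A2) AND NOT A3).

Substituting: ((1 XOR 0) AND NOT 1)
= 0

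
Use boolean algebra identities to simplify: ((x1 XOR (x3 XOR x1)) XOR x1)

By XOR self-cancellation ((E XOR v) XOR v = E):
= (x3 XOR x1)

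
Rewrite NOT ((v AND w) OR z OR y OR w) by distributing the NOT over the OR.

NOT (v AND w) AND NOT z AND NOT y AND NOT w
De Morgan's: NOT(OR of terms) = AND of negations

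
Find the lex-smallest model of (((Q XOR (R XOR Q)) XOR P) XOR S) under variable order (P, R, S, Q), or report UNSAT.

P=0, R=0, S=1, Q=0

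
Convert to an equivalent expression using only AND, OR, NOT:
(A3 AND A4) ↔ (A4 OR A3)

((A3 AND A4) AND (A4 OR A3)) OR (NOT (A3 AND A4) AND NOT (A4 OR A3))
(Biconditional = both true or both false)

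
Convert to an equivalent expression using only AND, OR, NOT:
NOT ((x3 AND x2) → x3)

(x3 AND x2) AND NOT x3
(Negated implication: NOT(A → B) = A AND NOT B)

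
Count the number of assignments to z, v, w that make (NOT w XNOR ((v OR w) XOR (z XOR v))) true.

Satisfying assignments: (0,1,1), (1,0,0), (1,0,1), (1,1,0)
Count: 4 out of 8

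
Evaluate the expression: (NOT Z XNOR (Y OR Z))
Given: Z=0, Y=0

Substituting: (NOT 0 XNOR (0 OR 0))
= 0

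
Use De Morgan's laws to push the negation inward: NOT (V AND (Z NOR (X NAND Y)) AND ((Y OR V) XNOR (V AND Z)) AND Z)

NOT V OR NOT (Z NOR (X NAND Y)) OR NOT ((Y OR V) XNOR (V AND Z)) OR NOT Z
De Morgan's: NOT(AND of terms) = OR of negations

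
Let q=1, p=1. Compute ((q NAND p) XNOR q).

Substituting: ((1 NAND 1) XNOR 1)
= 0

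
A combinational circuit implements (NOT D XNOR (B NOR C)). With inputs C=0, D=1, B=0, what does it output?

Substituting: (NOT 1 XNOR (0 NOR 0))
= 0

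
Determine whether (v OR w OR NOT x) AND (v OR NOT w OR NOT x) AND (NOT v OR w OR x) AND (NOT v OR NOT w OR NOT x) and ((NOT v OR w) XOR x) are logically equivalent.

Yes, they are equivalent — the two output columns agree on all 8 assignments:
v | w | x | Expression 1 | Expression 2
---------------------------------------
0 | 0 | 0 | 1 | 1
0 | 0 | 1 | 0 | 0
0 | 1 | 0 | 1 | 1
0 | 1 | 1 | 0 | 0
1 | 0 | 0 | 0 | 0
1 | 0 | 1 | 1 | 1
1 | 1 | 0 | 1 | 1
1 | 1 | 1 | 0 | 0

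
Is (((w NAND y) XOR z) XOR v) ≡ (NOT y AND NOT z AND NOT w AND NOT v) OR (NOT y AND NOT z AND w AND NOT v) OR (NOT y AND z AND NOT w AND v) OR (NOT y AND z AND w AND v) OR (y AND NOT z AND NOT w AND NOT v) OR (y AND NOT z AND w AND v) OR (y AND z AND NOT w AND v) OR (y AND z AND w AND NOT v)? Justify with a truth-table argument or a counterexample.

Yes, they are equivalent — the two output columns agree on all 16 assignments:
y | z | w | v | Expression 1 | Expression 2
-------------------------------------------
0 | 0 | 0 | 0 | 1 | 1
0 | 0 | 0 | 1 | 0 | 0
0 | 0 | 1 | 0 | 1 | 1
0 | 0 | 1 | 1 | 0 | 0
0 | 1 | 0 | 0 | 0 | 0
0 | 1 | 0 | 1 | 1 | 1
0 | 1 | 1 | 0 | 0 | 0
0 | 1 | 1 | 1 | 1 | 1
1 | 0 | 0 | 0 | 1 | 1
1 | 0 | 0 | 1 | 0 | 0
1 | 0 | 1 | 0 | 0 | 0
1 | 0 | 1 | 1 | 1 | 1
1 | 1 | 0 | 0 | 0 | 0
1 | 1 | 0 | 1 | 1 | 1
1 | 1 | 1 | 0 | 1 | 1
1 | 1 | 1 | 1 | 0 | 0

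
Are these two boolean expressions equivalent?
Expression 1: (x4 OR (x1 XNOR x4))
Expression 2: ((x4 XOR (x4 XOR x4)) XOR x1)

No. Counterexample: with x4=0, x1=0, Expression 1 = 1 but Expression 2 = 0.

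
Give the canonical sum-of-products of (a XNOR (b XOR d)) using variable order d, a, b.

Σm(0, 3, 5, 6) = (NOT d AND NOT a AND NOT b) OR (NOT d AND a AND b) OR (d AND NOT a AND b) OR (d AND a AND NOT b)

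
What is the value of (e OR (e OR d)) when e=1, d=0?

Substituting: (1 OR (1 OR 0))
= 1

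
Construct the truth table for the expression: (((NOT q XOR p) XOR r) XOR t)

p | r | q | t | Output
----------------------
0 | 0 | 0 | 0 | 1
0 | 0 | 0 | 1 | 0
0 | 0 | 1 | 0 | 0
0 | 0 | 1 | 1 | 1
0 | 1 | 0 | 0 | 0
0 | 1 | 0 | 1 | 1
0 | 1 | 1 | 0 | 1
0 | 1 | 1 | 1 | 0
1 | 0 | 0 | 0 | 0
1 | 0 | 0 | 1 | 1
1 | 0 | 1 | 0 | 1
1 | 0 | 1 | 1 | 0
1 | 1 | 0 | 0 | 1
1 | 1 | 0 | 1 | 0
1 | 1 | 1 | 0 | 0
1 | 1 | 1 | 1 | 1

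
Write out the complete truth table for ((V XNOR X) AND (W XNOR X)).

W | X | V | Output
------------------
0 | 0 | 0 | 1
0 | 0 | 1 | 0
0 | 1 | 0 | 0
0 | 1 | 1 | 0
1 | 0 | 0 | 0
1 | 0 | 1 | 0
1 | 1 | 0 | 0
1 | 1 | 1 | 1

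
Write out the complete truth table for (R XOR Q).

Q | R | Output
--------------
0 | 0 | 0
0 | 1 | 1
1 | 0 | 1
1 | 1 | 0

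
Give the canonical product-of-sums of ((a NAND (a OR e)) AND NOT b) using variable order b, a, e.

ΠM(2, 3, 4, 5, 6, 7) = (b OR NOT a OR e) AND (b OR NOT a OR NOT e) AND (NOT b OR a OR e) AND (NOT b OR a OR NOT e) AND (NOT b OR NOT a OR e) AND (NOT b OR NOT a OR NOT e)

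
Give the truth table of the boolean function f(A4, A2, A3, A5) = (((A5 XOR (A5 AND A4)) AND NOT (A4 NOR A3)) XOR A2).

A4 | A2 | A3 | A5 | Output
--------------------------
0 | 0 | 0 | 0 | 0
0 | 0 | 0 | 1 | 0
0 | 0 | 1 | 0 | 0
0 | 0 | 1 | 1 | 1
0 | 1 | 0 | 0 | 1
0 | 1 | 0 | 1 | 1
0 | 1 | 1 | 0 | 1
0 | 1 | 1 | 1 | 0
1 | 0 | 0 | 0 | 0
1 | 0 | 0 | 1 | 0
1 | 0 | 1 | 0 | 0
1 | 0 | 1 | 1 | 0
1 | 1 | 0 | 0 | 1
1 | 1 | 0 | 1 | 1
1 | 1 | 1 | 0 | 1
1 | 1 | 1 | 1 | 1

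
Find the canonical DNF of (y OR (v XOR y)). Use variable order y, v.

(NOT y AND v) OR (y AND NOT v) OR (y AND v)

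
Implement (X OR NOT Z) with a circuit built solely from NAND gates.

((X NAND X) NAND ((Z NAND Z) NAND (Z NAND Z)))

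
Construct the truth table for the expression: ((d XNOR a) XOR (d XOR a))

a | d | Output
--------------
0 | 0 | 1
0 | 1 | 1
1 | 0 | 1
1 | 1 | 1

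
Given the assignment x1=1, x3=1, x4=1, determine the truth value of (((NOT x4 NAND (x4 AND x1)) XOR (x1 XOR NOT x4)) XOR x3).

Substituting: (((NOT 1 NAND (1 AND 1)) XOR (1 XOR NOT 1)) XOR 1)
= 1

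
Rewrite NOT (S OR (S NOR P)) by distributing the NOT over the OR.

NOT S AND NOT (S NOR P)
De Morgan's: NOT(OR of terms) = AND of negations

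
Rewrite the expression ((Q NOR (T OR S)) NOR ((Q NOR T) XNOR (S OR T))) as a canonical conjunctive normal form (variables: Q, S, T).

(Q OR S OR T) AND (Q OR NOT S OR T) AND (NOT Q OR S OR T)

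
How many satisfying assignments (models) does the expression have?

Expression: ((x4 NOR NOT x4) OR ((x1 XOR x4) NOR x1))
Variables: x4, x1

Satisfying assignments: (0,0)
Count: 1 out of 4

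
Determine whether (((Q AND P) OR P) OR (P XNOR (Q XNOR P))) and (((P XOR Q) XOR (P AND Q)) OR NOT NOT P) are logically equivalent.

Yes, they are equivalent — the two output columns agree on all 4 assignments:
Q | P | Expression 1 | Expression 2
-----------------------------------
0 | 0 | 0 | 0
0 | 1 | 1 | 1
1 | 0 | 1 | 1
1 | 1 | 1 | 1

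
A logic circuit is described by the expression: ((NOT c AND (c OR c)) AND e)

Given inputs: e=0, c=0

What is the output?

Substituting: ((NOT 0 AND (0 OR 0)) AND 0)
= 0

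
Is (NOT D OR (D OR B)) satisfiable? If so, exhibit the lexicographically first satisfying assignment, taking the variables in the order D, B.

D=0, B=0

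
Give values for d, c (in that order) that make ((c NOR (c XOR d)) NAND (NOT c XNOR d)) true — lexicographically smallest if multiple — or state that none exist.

d=0, c=0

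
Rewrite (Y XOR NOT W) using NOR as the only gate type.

((((Y NOR (W NOR W)) NOR (Y NOR (W NOR W))) NOR ((Y NOR (W NOR W)) NOR (Y NOR (W NOR W)))) NOR ((((Y NOR Y) NOR ((W NOR W) NOR (W NOR W))) NOR ((Y NOR Y) NOR ((W NOR W) NOR (W NOR W)))) NOR (((Y NOR Y) NOR ((W NOR W) NOR (W NOR W))) NOR ((Y NOR Y) NOR ((W NOR W) NOR (W NOR W))))))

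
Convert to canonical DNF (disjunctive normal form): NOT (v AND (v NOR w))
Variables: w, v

(NOT w AND NOT v) OR (NOT w AND v) OR (w AND NOT v) OR (w AND v)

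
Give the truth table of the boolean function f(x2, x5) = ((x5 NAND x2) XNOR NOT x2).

x2 | x5 | Output
----------------
0 | 0 | 1
0 | 1 | 1
1 | 0 | 0
1 | 1 | 1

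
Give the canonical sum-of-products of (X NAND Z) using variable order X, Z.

Σm(0, 1, 2) = (NOT X AND NOT Z) OR (NOT X AND Z) OR (X AND NOT Z)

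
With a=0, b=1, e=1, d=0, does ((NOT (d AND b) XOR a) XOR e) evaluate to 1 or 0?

Substituting: ((NOT (0 AND 1) XOR 0) XOR 1)
= 0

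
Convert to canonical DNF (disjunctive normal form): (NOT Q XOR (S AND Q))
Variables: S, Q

(NOT S AND NOT Q) OR (S AND NOT Q) OR (S AND Q)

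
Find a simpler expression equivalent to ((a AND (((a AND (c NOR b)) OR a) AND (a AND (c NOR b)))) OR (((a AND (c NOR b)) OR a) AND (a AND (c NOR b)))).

By absorption (E OR (E AND v) = E) then absorption (E AND (E OR v) = E):
= (a AND (c NOR b))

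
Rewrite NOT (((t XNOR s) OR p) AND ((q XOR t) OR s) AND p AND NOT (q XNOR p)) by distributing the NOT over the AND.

NOT ((t XNOR s) OR p) OR NOT ((q XOR t) OR s) OR NOT p OR (q XNOR p)
De Morgan's: NOT(AND of terms) = OR of negations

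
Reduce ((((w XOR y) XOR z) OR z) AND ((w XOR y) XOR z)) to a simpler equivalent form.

By absorption (E AND (E OR v) = E):
= ((w XOR y) XOR z)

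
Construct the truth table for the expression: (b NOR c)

c | b | Output
--------------
0 | 0 | 1
0 | 1 | 0
1 | 0 | 0
1 | 1 | 0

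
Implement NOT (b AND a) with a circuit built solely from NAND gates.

(((b NAND a) NAND (b NAND a)) NAND ((b NAND a) NAND (b NAND a)))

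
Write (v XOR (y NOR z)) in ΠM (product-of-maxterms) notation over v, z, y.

ΠM(1, 2, 3, 4) = (v OR z OR NOT y) AND (v OR NOT z OR y) AND (v OR NOT z OR NOT y) AND (NOT v OR z OR y)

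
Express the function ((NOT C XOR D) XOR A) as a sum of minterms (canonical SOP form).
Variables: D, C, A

Σm(0, 3, 5, 6) = (NOT D AND NOT C AND NOT A) OR (NOT D AND C AND A) OR (D AND NOT C AND A) OR (D AND C AND NOT A)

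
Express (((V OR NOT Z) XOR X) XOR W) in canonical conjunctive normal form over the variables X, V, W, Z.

(X OR V OR W OR NOT Z) AND (X OR V OR NOT W OR Z) AND (X OR NOT V OR NOT W OR Z) AND (X OR NOT V OR NOT W OR NOT Z) AND (NOT X OR V OR W OR Z) AND (NOT X OR V OR NOT W OR NOT Z) AND (NOT X OR NOT V OR W OR Z) AND (NOT X OR NOT V OR W OR NOT Z)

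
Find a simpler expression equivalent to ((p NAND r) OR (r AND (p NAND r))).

By absorption (E OR (E AND v) = E):
= (p NAND r)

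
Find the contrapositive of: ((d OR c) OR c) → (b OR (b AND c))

Contrapositive: NOT (b OR (b AND c)) → NOT ((d OR c) OR c)
Note: A statement and its contrapositive are logically equivalent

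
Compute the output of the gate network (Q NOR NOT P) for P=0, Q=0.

Substituting: (0 NOR NOT 0)
= 0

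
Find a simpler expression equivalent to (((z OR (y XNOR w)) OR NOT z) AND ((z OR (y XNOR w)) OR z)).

By distribution ((E OR v) AND (E OR NOT v) = E):
= (z OR (y XNOR w))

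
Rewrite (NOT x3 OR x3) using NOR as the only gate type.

(((x3 NOR x3) NOR x3) NOR ((x3 NOR x3) NOR x3))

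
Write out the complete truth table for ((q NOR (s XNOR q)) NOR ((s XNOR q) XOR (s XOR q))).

s | q | Output
--------------
0 | 0 | 0
0 | 1 | 0
1 | 0 | 0
1 | 1 | 0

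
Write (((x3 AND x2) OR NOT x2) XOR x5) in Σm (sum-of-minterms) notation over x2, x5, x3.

Σm(0, 1, 5, 6) = (NOT x2 AND NOT x5 AND NOT x3) OR (NOT x2 AND NOT x5 AND x3) OR (x2 AND NOT x5 AND x3) OR (x2 AND x5 AND NOT x3)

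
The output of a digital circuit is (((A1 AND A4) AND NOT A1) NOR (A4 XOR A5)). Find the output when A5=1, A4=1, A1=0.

Substituting: (((0 AND 1) AND NOT 0) NOR (1 XOR 1))
= 1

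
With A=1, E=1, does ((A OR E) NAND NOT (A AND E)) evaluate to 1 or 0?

Substituting: ((1 OR 1) NAND NOT (1 AND 1))
= 1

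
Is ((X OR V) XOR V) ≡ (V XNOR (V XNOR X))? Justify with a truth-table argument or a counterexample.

No. Counterexample: with V=1, X=1, Expression 1 = 0 but Expression 2 = 1.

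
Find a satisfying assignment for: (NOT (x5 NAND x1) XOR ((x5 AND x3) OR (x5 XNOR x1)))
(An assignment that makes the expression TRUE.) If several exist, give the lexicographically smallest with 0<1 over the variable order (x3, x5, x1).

x3=0, x5=0, x1=0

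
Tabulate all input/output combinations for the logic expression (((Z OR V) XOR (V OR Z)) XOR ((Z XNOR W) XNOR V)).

W | Z | V | Output
------------------
0 | 0 | 0 | 0
0 | 0 | 1 | 1
0 | 1 | 0 | 1
0 | 1 | 1 | 0
1 | 0 | 0 | 1
1 | 0 | 1 | 0
1 | 1 | 0 | 0
1 | 1 | 1 | 1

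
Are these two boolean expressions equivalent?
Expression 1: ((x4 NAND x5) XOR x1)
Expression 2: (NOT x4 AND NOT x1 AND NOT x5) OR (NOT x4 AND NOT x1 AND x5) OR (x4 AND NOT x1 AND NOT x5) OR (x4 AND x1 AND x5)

Yes, they are equivalent — the two output columns agree on all 8 assignments:
x4 | x1 | x5 | Expression 1 | Expression 2
------------------------------------------
0 | 0 | 0 | 1 | 1
0 | 0 | 1 | 1 | 1
0 | 1 | 0 | 0 | 0
0 | 1 | 1 | 0 | 0
1 | 0 | 0 | 1 | 1
1 | 0 | 1 | 0 | 0
1 | 1 | 0 | 0 | 0
1 | 1 | 1 | 1 | 1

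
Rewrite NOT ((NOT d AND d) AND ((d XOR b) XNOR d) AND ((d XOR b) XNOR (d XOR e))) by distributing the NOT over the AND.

NOT (NOT d AND d) OR NOT ((d XOR b) XNOR d) OR NOT ((d XOR b) XNOR (d XOR e))
De Morgan's: NOT(AND of terms) = OR of negations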